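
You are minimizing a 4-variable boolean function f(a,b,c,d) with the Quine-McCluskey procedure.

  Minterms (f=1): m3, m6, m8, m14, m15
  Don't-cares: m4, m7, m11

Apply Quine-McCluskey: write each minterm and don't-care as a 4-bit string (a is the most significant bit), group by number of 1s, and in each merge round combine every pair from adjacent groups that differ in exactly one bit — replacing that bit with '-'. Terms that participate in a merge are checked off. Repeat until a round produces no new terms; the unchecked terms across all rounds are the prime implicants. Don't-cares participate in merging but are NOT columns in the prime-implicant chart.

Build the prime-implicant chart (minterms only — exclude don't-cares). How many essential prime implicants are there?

3

Round 0: 0011✓ 0100✓ 0110✓ 0111✓ 1000 1011✓ 1110✓ 1111✓
Round 1: -011✓ -110✓ -111✓ 0-11✓ 01-0 011-✓ 1-11✓ 111-✓
Round 2: --11 -11-
PIs = {--11, -11-, 01-0, 1000}
Coverage chart:
  m3: --11 ←essential
  m6: -11-,01-0
  m8: 1000 ←essential
  m14: -11- ←essential
  m15: --11,-11-
Essential: --11, -11-, 1000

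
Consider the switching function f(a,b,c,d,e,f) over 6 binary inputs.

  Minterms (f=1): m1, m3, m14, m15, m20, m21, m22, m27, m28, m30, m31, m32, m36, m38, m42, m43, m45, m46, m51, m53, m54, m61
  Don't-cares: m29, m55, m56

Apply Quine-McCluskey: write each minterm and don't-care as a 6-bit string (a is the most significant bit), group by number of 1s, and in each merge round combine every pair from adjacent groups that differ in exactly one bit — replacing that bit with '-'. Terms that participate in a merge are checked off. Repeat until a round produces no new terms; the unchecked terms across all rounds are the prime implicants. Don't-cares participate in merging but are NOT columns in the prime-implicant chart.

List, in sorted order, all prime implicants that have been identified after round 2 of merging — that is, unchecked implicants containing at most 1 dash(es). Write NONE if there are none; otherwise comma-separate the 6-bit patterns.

size-2^0 implicants → 000001(✓)  000011(✓)  001110(✓)  001111(✓)  010100(✓)  010101(✓)  010110(✓)  011011(✓)  011100(✓)  011101(✓)  011110(✓)  011111(✓)  100000(✓)  100100(✓)  100110(✓)  101010(✓)  101011(✓)  101101(✓)  101110(✓)  110011(✓)  110101(✓)  110110(✓)  110111(✓)  111000  111101(✓)
size-2^1 implicants → -01110  -10101(✓)  -10110  -11101(✓)  0-1110(✓)  0-1111(✓)  0000-1  00111-(✓)  01-100(✓)  01-101(✓)  01-110(✓)  0101-0(✓)  01010-(✓)  011-11  0111-0(✓)  0111-1(✓)  01110-(✓)  01111-(✓)  1-0110  1-1101  10-110  100-00  1001-0  101-10  10101-  11-101(✓)  110-11  1101-1  11011-
size-2^2 implicants → -1-101  0-111-  01-1-0  01-10-  0111--
Unchecked terms (primes): -01110, -1-101, -10110, 0-111-, 0000-1, 01-1-0, 01-10-, 011-11, 0111--, 1-0110, 1-1101, 10-110, 100-00, 1001-0, 101-10, 10101-, 110-11, 1101-1, 11011-, 111000

-01110, -10110, 0000-1, 011-11, 1-0110, 1-1101, 10-110, 100-00, 1001-0, 101-10, 10101-, 110-11, 1101-1, 11011-, 111000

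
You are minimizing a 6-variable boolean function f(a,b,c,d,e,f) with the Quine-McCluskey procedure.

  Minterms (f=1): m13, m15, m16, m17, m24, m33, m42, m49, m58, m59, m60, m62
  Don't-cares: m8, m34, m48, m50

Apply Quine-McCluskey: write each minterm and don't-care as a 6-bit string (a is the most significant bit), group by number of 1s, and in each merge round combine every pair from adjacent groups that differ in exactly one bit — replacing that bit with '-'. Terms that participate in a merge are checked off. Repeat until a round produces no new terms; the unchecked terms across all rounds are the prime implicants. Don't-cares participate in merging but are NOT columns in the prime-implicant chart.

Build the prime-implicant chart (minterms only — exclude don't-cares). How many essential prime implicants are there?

[col 0] 001000*, 001101*, 001111*, 010000*, 010001*, 011000*, 100001*, 100010*, 101010*, 110000*, 110001*, 110010*, 111010*, 111011*, 111100*, 111110*
[col 1] -10000*, -10001*, 0-1000, 0011-1, 01-000, 01000-*, 1-0001, 1-0010*, 1-1010*, 10-010*, 11-010*, 1100-0, 11000-*, 111-10, 11101-, 1111-0
[col 2] -1000-, 1--010
Prime implicants: -1000-, 0-1000, 0011-1, 01-000, 1--010, 1-0001, 1100-0, 111-10, 11101-, 1111-0
PI chart (minterm → PIs covering it):
  13 | 0011-1  (sole → essential)
  15 | 0011-1  (sole → essential)
  16 | -1000-,01-000
  17 | -1000-  (sole → essential)
  24 | 0-1000,01-000
  33 | 1-0001  (sole → essential)
  42 | 1--010  (sole → essential)
  49 | -1000-,1-0001
  58 | 1--010,111-10,11101-
  59 | 11101-  (sole → essential)
  60 | 1111-0  (sole → essential)
  62 | 111-10,1111-0
Essential prime implicants: -1000-, 0011-1, 1--010, 1-0001, 11101-, 1111-0

6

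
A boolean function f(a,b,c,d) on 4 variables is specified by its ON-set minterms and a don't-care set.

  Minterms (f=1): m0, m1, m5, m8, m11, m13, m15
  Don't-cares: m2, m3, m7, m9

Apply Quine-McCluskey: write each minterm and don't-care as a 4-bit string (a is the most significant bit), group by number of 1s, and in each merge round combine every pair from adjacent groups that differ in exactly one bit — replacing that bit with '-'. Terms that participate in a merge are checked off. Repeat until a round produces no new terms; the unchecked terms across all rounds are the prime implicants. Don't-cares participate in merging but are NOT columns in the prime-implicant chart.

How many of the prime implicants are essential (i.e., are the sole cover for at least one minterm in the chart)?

2

Round 0: 0000✓ 0001✓ 0010✓ 0011✓ 0101✓ 0111✓ 1000✓ 1001✓ 1011✓ 1101✓ 1111✓
Round 1: -000✓ -001✓ -011✓ -101✓ -111✓ 0-01✓ 0-11✓ 00-0✓ 00-1✓ 000-✓ 001-✓ 01-1✓ 1-01✓ 1-11✓ 10-1✓ 100-✓ 11-1✓
Round 2: --01✓ --11✓ -0-1✓ -00- -1-1✓ 0--1✓ 00-- 1--1✓
Round 3: ---1
PIs = {---1, -00-, 00--}
Coverage chart:
  m0: -00-,00--
  m1: ---1,-00-,00--
  m5: ---1 ←essential
  m8: -00- ←essential
  m11: ---1 ←essential
  m13: ---1 ←essential
  m15: ---1 ←essential
Essential: ---1, -00-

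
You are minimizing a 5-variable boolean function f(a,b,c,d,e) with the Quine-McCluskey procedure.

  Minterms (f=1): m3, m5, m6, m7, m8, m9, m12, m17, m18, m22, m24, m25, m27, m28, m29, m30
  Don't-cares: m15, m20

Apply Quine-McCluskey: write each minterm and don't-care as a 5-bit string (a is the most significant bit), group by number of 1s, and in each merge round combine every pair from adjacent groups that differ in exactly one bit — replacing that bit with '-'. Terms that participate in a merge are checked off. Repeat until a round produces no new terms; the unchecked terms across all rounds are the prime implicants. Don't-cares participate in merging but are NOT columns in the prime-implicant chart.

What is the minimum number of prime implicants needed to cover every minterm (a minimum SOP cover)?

10

size-2^0 implicants → 00011(✓)  00101(✓)  00110(✓)  00111(✓)  01000(✓)  01001(✓)  01100(✓)  01111(✓)  10001(✓)  10010(✓)  10100(✓)  10110(✓)  11000(✓)  11001(✓)  11011(✓)  11100(✓)  11101(✓)  11110(✓)
size-2^1 implicants → -0110  -1000(✓)  -1001(✓)  -1100(✓)  0-111  00-11  001-1  0011-  01-00(✓)  0100-(✓)  1-001  1-100(✓)  1-110(✓)  10-10  101-0(✓)  11-00(✓)  11-01(✓)  110-1  1100-(✓)  111-0(✓)  1110-(✓)
size-2^2 implicants → -1-00  -100-  1-1-0  11-0-
Unchecked terms (primes): -0110, -1-00, -100-, 0-111, 00-11, 001-1, 0011-, 1-001, 1-1-0, 10-10, 11-0-, 110-1
Minterm coverage:
  m3 ⊆ 00-11 [E]
  m5 ⊆ 001-1 [E]
  m6 ⊆ -0110,0011-
  m7 ⊆ 0-111,00-11,001-1,0011-
  m8 ⊆ -1-00,-100-
  m9 ⊆ -100- [E]
  m12 ⊆ -1-00 [E]
  m17 ⊆ 1-001 [E]
  m18 ⊆ 10-10 [E]
  m22 ⊆ -0110,1-1-0,10-10
  m24 ⊆ -1-00,-100-,11-0-
  m25 ⊆ -100-,1-001,11-0-,110-1
  m27 ⊆ 110-1 [E]
  m28 ⊆ -1-00,1-1-0,11-0-
  m29 ⊆ 11-0- [E]
  m30 ⊆ 1-1-0 [E]
E = {-1-00, -100-, 00-11, 001-1, 1-001, 1-1-0, 10-10, 11-0-, 110-1}
Petrick residual → -0110
Cover = b'cde' + bd'e' + bc'd' + a'b'de + a'b'ce + ac'd'e + ace' + ab'de' + abd' + abc'e  |cover|=10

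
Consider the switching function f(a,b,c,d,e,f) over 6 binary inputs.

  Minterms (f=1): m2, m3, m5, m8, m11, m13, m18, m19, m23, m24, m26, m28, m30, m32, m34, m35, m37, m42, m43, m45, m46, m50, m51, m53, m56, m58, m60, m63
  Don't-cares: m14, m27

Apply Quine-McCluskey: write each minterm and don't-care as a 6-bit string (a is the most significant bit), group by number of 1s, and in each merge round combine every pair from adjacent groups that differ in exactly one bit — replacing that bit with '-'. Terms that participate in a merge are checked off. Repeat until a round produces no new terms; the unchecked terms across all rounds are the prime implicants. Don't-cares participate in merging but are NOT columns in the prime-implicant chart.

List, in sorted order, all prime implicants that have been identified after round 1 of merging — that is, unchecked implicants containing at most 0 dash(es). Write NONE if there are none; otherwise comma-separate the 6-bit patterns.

size-2^0 implicants → 000010(✓)  000011(✓)  000101(✓)  001000(✓)  001011(✓)  001101(✓)  001110(✓)  010010(✓)  010011(✓)  010111(✓)  011000(✓)  011010(✓)  011011(✓)  011100(✓)  011110(✓)  100000(✓)  100010(✓)  100011(✓)  100101(✓)  101010(✓)  101011(✓)  101101(✓)  101110(✓)  110010(✓)  110011(✓)  110101(✓)  111000(✓)  111010(✓)  111100(✓)  111111
size-2^1 implicants → -00010(✓)  -00011(✓)  -00101(✓)  -01011(✓)  -01101(✓)  -01110  -10010(✓)  -10011(✓)  -11000(✓)  -11010(✓)  -11100(✓)  0-0010(✓)  0-0011(✓)  0-1000  0-1011(✓)  0-1110  00-011(✓)  00-101(✓)  00001-(✓)  01-010(✓)  01-011(✓)  010-11  01001-(✓)  011-00(✓)  011-10(✓)  0110-0(✓)  01101-(✓)  0111-0(✓)  1-0010(✓)  1-0011(✓)  1-0101  1-1010(✓)  10-010(✓)  10-011(✓)  10-101(✓)  1000-0  10001-(✓)  101-10  10101-(✓)  11-010(✓)  11001-(✓)  111-00(✓)  1110-0(✓)
size-2^2 implicants → --0010(✓)  --0011(✓)  -0-011  -0-101  -0001-(✓)  -1-010  -1001-(✓)  -11-00  -110-0  0--011  0-001-(✓)  01-01-  011--0  1--010  1-001-(✓)  10-01-
size-2^3 implicants → --001-
Unchecked terms (primes): --001-, -0-011, -0-101, -01110, -1-010, -11-00, -110-0, 0--011, 0-1000, 0-1110, 01-01-, 010-11, 011--0, 1--010, 1-0101, 10-01-, 1000-0, 101-10, 111111

111111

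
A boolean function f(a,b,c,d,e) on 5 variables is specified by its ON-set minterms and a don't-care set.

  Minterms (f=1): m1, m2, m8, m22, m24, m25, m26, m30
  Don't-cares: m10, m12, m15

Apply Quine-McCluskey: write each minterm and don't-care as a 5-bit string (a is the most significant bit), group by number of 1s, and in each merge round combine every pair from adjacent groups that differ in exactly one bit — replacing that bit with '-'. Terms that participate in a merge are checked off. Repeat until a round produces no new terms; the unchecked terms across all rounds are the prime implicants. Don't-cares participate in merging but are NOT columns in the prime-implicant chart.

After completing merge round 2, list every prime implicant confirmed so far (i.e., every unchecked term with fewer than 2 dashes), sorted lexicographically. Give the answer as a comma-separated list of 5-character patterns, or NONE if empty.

[col 0] 00001, 00010*, 01000*, 01010*, 01100*, 01111, 10110*, 11000*, 11001*, 11010*, 11110*
[col 1] -1000*, -1010*, 0-010, 01-00, 010-0*, 1-110, 11-10, 110-0*, 1100-
[col 2] -10-0
Prime implicants: -10-0, 0-010, 00001, 01-00, 01111, 1-110, 11-10, 1100-

0-010, 00001, 01-00, 01111, 1-110, 11-10, 1100-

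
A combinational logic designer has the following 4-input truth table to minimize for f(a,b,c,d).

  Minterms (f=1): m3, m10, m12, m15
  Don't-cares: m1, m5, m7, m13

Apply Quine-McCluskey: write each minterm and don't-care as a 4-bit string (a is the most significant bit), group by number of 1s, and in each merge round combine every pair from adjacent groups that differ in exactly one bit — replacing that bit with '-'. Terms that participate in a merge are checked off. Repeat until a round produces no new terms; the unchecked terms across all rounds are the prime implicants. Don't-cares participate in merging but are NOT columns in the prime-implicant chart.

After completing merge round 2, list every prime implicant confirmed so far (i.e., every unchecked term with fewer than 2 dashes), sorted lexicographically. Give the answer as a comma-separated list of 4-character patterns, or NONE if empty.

1010, 110-

Round 0: 0001✓ 0011✓ 0101✓ 0111✓ 1010 1100✓ 1101✓ 1111✓
Round 1: -101✓ -111✓ 0-01✓ 0-11✓ 00-1✓ 01-1✓ 11-1✓ 110-
Round 2: -1-1 0--1
PIs = {-1-1, 0--1, 1010, 110-}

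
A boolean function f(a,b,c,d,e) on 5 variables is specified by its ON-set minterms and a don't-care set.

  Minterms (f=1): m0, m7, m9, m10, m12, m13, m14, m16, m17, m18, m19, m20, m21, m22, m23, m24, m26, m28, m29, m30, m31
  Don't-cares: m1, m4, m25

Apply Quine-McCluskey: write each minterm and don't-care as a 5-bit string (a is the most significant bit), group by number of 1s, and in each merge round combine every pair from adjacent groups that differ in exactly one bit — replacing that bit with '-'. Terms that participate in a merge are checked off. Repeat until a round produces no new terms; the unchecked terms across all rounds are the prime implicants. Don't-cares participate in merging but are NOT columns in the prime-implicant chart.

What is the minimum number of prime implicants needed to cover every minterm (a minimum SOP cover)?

[col 0] 00000*, 00001*, 00100*, 00111*, 01001*, 01010*, 01100*, 01101*, 01110*, 10000*, 10001*, 10010*, 10011*, 10100*, 10101*, 10110*, 10111*, 11000*, 11001*, 11010*, 11100*, 11101*, 11110*, 11111*
[col 1] -0000*, -0001*, -0100*, -0111, -1001*, -1010*, -1100*, -1101*, -1110*, 0-001*, 0-100*, 00-00*, 0000-*, 01-01*, 01-10*, 011-0*, 0110-*, 1-000*, 1-001*, 1-010*, 1-100*, 1-101*, 1-110*, 1-111*, 10-00*, 10-01*, 10-10*, 10-11*, 100-0*, 100-1*, 1000-*, 1001-*, 101-0*, 101-1*, 1010-*, 1011-*, 11-00*, 11-01*, 11-10*, 110-0*, 1100-*, 111-0*, 111-1*, 1110-*, 1111-*
[col 2] --001, --100, -0-00, -000-, -1-01, -1-10, -11-0, -110-, 1--00*, 1--01*, 1--10*, 1-0-0*, 1-00-*, 1-1-0*, 1-1-1*, 1-10-*, 1-11-*, 10--0*, 10--1*, 10-0-*, 10-1-*, 100--*, 101--*, 11--0*, 11-0-*, 111--*
[col 3] 1---0, 1--0-, 1-1--, 10---
Prime implicants: --001, --100, -0-00, -000-, -0111, -1-01, -1-10, -11-0, -110-, 1---0, 1--0-, 1-1--, 10---
PI chart (minterm → PIs covering it):
  0 | -0-00,-000-
  7 | -0111  (sole → essential)
  9 | --001,-1-01
  10 | -1-10  (sole → essential)
  12 | --100,-11-0,-110-
  13 | -1-01,-110-
  14 | -1-10,-11-0
  16 | -0-00,-000-,1---0,1--0-,10---
  17 | --001,-000-,1--0-,10---
  18 | 1---0,10---
  19 | 10---  (sole → essential)
  20 | --100,-0-00,1---0,1--0-,1-1--,10---
  21 | 1--0-,1-1--,10---
  22 | 1---0,1-1--,10---
  23 | -0111,1-1--,10---
  24 | 1---0,1--0-
  26 | -1-10,1---0
  28 | --100,-11-0,-110-,1---0,1--0-,1-1--
  29 | -1-01,-110-,1--0-,1-1--
  30 | -1-10,-11-0,1---0,1-1--
  31 | 1-1--  (sole → essential)
Essential prime implicants: -0111, -1-10, 1-1--, 10---
Petrick residual → --001, -0-00, -110-, 1---0
Minimum SOP uses 8 PIs: c'd'e + b'd'e' + b'cde + bde' + bcd' + ae' + ac + ab'

8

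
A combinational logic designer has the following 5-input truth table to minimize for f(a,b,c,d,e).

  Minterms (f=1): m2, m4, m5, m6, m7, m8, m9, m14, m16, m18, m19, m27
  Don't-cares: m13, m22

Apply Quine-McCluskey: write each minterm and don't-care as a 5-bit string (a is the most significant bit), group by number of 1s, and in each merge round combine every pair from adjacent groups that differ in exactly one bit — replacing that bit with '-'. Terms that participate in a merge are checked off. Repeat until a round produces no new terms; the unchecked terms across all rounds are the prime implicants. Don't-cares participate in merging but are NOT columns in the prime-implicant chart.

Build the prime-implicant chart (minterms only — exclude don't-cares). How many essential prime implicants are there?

6

size-2^0 implicants → 00010(✓)  00100(✓)  00101(✓)  00110(✓)  00111(✓)  01000(✓)  01001(✓)  01101(✓)  01110(✓)  10000(✓)  10010(✓)  10011(✓)  10110(✓)  11011(✓)
size-2^1 implicants → -0010(✓)  -0110(✓)  0-101  0-110  00-10(✓)  001-0(✓)  001-1(✓)  0010-(✓)  0011-(✓)  01-01  0100-  1-011  10-10(✓)  100-0  1001-
size-2^2 implicants → -0-10  001--
Unchecked terms (primes): -0-10, 0-101, 0-110, 001--, 01-01, 0100-, 1-011, 100-0, 1001-
Minterm coverage:
  m2 ⊆ -0-10 [E]
  m4 ⊆ 001-- [E]
  m5 ⊆ 0-101,001--
  m6 ⊆ -0-10,0-110,001--
  m7 ⊆ 001-- [E]
  m8 ⊆ 0100- [E]
  m9 ⊆ 01-01,0100-
  m14 ⊆ 0-110 [E]
  m16 ⊆ 100-0 [E]
  m18 ⊆ -0-10,100-0,1001-
  m19 ⊆ 1-011,1001-
  m27 ⊆ 1-011 [E]
E = {-0-10, 0-110, 001--, 0100-, 1-011, 100-0}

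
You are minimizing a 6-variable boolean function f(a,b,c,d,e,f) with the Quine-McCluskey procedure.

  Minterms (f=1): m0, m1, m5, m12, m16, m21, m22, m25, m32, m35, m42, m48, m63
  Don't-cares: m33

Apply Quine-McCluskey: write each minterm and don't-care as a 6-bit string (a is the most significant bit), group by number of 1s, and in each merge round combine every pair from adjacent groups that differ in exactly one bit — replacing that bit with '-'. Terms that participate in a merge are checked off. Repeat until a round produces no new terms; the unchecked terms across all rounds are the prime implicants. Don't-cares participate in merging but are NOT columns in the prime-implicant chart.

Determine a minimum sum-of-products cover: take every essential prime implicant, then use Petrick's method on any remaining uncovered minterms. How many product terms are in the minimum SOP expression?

9

Round 0: 000000✓ 000001✓ 000101✓ 001100 010000✓ 010101✓ 010110 011001 100000✓ 100001✓ 100011✓ 101010 110000✓ 111111
Round 1: -00000✓ -00001✓ -10000✓ 0-0000✓ 0-0101 000-01 00000-✓ 1-0000✓ 1000-1 10000-✓
Round 2: --0000 -0000-
PIs = {--0000, -0000-, 0-0101, 000-01, 001100, 010110, 011001, 1000-1, 101010, 111111}
Coverage chart:
  m0: --0000,-0000-
  m1: -0000-,000-01
  m5: 0-0101,000-01
  m12: 001100 ←essential
  m16: --0000 ←essential
  m21: 0-0101 ←essential
  m22: 010110 ←essential
  m25: 011001 ←essential
  m32: --0000,-0000-
  m35: 1000-1 ←essential
  m42: 101010 ←essential
  m48: --0000 ←essential
  m63: 111111 ←essential
Essential: --0000, 0-0101, 001100, 010110, 011001, 1000-1, 101010, 111111
Petrick residual → -0000-
Min cover (9 terms): c'd'e'f' + b'c'd'e' + a'c'de'f + a'b'cde'f' + a'bc'def' + a'bcd'e'f + ab'c'd'f + ab'cd'ef' + abcdef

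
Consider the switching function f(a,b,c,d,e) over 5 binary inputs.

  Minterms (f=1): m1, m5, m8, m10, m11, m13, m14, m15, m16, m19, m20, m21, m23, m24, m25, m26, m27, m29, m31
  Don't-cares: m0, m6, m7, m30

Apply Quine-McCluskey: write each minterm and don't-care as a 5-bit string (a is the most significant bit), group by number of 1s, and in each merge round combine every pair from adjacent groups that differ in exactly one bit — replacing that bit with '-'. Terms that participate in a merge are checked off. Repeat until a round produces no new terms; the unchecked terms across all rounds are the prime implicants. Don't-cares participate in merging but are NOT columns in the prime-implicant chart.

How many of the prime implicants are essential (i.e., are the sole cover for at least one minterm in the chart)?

3

Round 0: 00000✓ 00001✓ 00101✓ 00110✓ 00111✓ 01000✓ 01010✓ 01011✓ 01101✓ 01110✓ 01111✓ 10000✓ 10011✓ 10100✓ 10101✓ 10111✓ 11000✓ 11001✓ 11010✓ 11011✓ 11101✓ 11110✓ 11111✓
Round 1: -0000✓ -0101✓ -0111✓ -1000✓ -1010✓ -1011✓ -1101✓ -1110✓ -1111✓ 0-000✓ 0-101✓ 0-110✓ 0-111✓ 00-01 0000- 001-1✓ 0011-✓ 01-10✓ 01-11✓ 010-0✓ 0101-✓ 011-1✓ 0111-✓ 1-000✓ 1-011✓ 1-101✓ 1-111✓ 10-00 10-11✓ 101-1✓ 1010- 11-01✓ 11-10✓ 11-11✓ 110-0✓ 110-1✓ 1100-✓ 1101-✓ 111-1✓ 1111-✓
Round 2: --000 --101✓ --111✓ -01-1✓ -1-10✓ -1-11✓ -10-0 -101-✓ -11-1✓ -111-✓ 0-1-1✓ 0-11- 01-1-✓ 1--11 1-1-1✓ 11--1 11-1-✓ 110--
Round 3: --1-1 -1-1-
PIs = {--000, --1-1, -1-1-, -10-0, 0-11-, 00-01, 0000-, 1--11, 10-00, 1010-, 11--1, 110--}
Coverage chart:
  m1: 00-01,0000-
  m5: --1-1,00-01
  m8: --000,-10-0
  m10: -1-1-,-10-0
  m11: -1-1- ←essential
  m13: --1-1 ←essential
  m14: -1-1-,0-11-
  m15: --1-1,-1-1-,0-11-
  m16: --000,10-00
  m19: 1--11 ←essential
  m20: 10-00,1010-
  m21: --1-1,1010-
  m23: --1-1,1--11
  m24: --000,-10-0,110--
  m25: 11--1,110--
  m26: -1-1-,-10-0,110--
  m27: -1-1-,1--11,11--1,110--
  m29: --1-1,11--1
  m31: --1-1,-1-1-,1--11,11--1
Essential: --1-1, -1-1-, 1--11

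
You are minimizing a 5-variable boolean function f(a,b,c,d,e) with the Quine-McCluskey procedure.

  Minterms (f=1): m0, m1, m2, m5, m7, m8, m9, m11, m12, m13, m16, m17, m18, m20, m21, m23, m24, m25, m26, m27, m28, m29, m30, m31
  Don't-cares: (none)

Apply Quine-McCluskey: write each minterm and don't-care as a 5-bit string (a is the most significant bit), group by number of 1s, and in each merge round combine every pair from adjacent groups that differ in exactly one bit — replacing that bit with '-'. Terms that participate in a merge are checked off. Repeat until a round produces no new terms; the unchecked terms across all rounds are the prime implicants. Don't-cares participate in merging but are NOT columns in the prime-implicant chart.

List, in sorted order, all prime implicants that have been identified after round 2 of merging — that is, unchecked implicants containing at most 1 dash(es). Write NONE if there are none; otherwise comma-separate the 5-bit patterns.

NONE

Round 0: 00000✓ 00001✓ 00010✓ 00101✓ 00111✓ 01000✓ 01001✓ 01011✓ 01100✓ 01101✓ 10000✓ 10001✓ 10010✓ 10100✓ 10101✓ 10111✓ 11000✓ 11001✓ 11010✓ 11011✓ 11100✓ 11101✓ 11110✓ 11111✓
Round 1: -0000✓ -0001✓ -0010✓ -0101✓ -0111✓ -1000✓ -1001✓ -1011✓ -1100✓ -1101✓ 0-000✓ 0-001✓ 0-101✓ 00-01✓ 000-0✓ 0000-✓ 001-1✓ 01-00✓ 01-01✓ 010-1✓ 0100-✓ 0110-✓ 1-000✓ 1-001✓ 1-010✓ 1-100✓ 1-101✓ 1-111✓ 10-00✓ 10-01✓ 100-0✓ 1000-✓ 101-1✓ 1010-✓ 11-00✓ 11-01✓ 11-10✓ 11-11✓ 110-0✓ 110-1✓ 1100-✓ 1101-✓ 111-0✓ 111-1✓ 1110-✓ 1111-✓
Round 2: --000✓ --001✓ --101✓ -0-01✓ -00-0 -000-✓ -01-1 -1-00✓ -1-01✓ -10-1 -100-✓ -110-✓ 0--01✓ 0-00-✓ 01-0-✓ 1--00✓ 1--01✓ 1-0-0 1-00-✓ 1-1-1 1-10-✓ 10-0-✓ 11--0✓ 11--1✓ 11-0-✓ 11-1-✓ 110--✓ 111--✓
Round 3: ---01 --00- -1-0- 1--0- 11---
PIs = {---01, --00-, -00-0, -01-1, -1-0-, -10-1, 1--0-, 1-0-0, 1-1-1, 11---}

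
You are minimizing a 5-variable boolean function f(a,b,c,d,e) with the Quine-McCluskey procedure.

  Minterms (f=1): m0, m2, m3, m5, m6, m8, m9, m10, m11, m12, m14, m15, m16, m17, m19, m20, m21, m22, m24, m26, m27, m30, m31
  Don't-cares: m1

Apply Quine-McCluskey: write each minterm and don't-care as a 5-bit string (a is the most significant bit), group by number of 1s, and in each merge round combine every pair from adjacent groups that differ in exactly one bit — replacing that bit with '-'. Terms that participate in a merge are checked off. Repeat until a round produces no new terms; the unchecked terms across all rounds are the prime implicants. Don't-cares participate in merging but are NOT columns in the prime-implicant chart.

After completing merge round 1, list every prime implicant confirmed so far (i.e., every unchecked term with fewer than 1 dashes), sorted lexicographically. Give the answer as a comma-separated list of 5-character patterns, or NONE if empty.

size-2^0 implicants → 00000(✓)  00001(✓)  00010(✓)  00011(✓)  00101(✓)  00110(✓)  01000(✓)  01001(✓)  01010(✓)  01011(✓)  01100(✓)  01110(✓)  01111(✓)  10000(✓)  10001(✓)  10011(✓)  10100(✓)  10101(✓)  10110(✓)  11000(✓)  11010(✓)  11011(✓)  11110(✓)  11111(✓)
size-2^1 implicants → -0000(✓)  -0001(✓)  -0011(✓)  -0101(✓)  -0110(✓)  -1000(✓)  -1010(✓)  -1011(✓)  -1110(✓)  -1111(✓)  0-000(✓)  0-001(✓)  0-010(✓)  0-011(✓)  0-110(✓)  00-01(✓)  00-10(✓)  000-0(✓)  000-1(✓)  0000-(✓)  0001-(✓)  01-00(✓)  01-10(✓)  01-11(✓)  010-0(✓)  010-1(✓)  0100-(✓)  0101-(✓)  011-0(✓)  0111-(✓)  1-000(✓)  1-011(✓)  1-110(✓)  10-00(✓)  10-01(✓)  100-1(✓)  1000-(✓)  101-0  1010-(✓)  11-10(✓)  11-11(✓)  110-0(✓)  1101-(✓)  1111-(✓)
size-2^2 implicants → --000  --011  --110  -0-01  -00-1  -000-  -1-10(✓)  -1-11(✓)  -10-0  -101-(✓)  -111-(✓)  0--10  0-0-0(✓)  0-0-1(✓)  0-00-(✓)  0-01-(✓)  000--(✓)  01--0  01-1-(✓)  010--(✓)  10-0-  11-1-(✓)
size-2^3 implicants → -1-1-  0-0--
Unchecked terms (primes): --000, --011, --110, -0-01, -00-1, -000-, -1-1-, -10-0, 0--10, 0-0--, 01--0, 10-0-, 101-0

NONE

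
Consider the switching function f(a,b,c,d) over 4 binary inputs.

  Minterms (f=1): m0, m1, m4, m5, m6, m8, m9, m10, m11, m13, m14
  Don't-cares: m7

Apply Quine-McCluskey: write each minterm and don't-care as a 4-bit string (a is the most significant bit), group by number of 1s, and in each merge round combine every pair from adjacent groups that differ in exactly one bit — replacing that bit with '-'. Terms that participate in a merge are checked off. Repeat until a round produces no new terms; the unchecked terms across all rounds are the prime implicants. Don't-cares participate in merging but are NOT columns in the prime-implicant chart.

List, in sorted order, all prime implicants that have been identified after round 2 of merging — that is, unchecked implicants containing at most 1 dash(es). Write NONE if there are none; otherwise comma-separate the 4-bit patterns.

Round 0: 0000✓ 0001✓ 0100✓ 0101✓ 0110✓ 0111✓ 1000✓ 1001✓ 1010✓ 1011✓ 1101✓ 1110✓
Round 1: -000✓ -001✓ -101✓ -110 0-00✓ 0-01✓ 000-✓ 01-0✓ 01-1✓ 010-✓ 011-✓ 1-01✓ 1-10 10-0✓ 10-1✓ 100-✓ 101-✓
Round 2: --01 -00- 0-0- 01-- 10--
PIs = {--01, -00-, -110, 0-0-, 01--, 1-10, 10--}

-110, 1-10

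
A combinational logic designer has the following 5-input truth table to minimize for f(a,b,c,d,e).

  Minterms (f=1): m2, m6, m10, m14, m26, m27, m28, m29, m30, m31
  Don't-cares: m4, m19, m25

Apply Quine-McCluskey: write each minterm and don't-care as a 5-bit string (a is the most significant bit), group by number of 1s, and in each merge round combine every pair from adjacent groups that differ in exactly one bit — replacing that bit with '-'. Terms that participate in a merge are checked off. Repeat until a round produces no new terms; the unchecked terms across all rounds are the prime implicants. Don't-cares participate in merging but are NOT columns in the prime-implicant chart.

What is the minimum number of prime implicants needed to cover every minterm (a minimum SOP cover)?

3

size-2^0 implicants → 00010(✓)  00100(✓)  00110(✓)  01010(✓)  01110(✓)  10011(✓)  11001(✓)  11010(✓)  11011(✓)  11100(✓)  11101(✓)  11110(✓)  11111(✓)
size-2^1 implicants → -1010(✓)  -1110(✓)  0-010(✓)  0-110(✓)  00-10(✓)  001-0  01-10(✓)  1-011  11-01(✓)  11-10(✓)  11-11(✓)  110-1(✓)  1101-(✓)  111-0(✓)  111-1(✓)  1110-(✓)  1111-(✓)
size-2^2 implicants → -1-10  0--10  11--1  11-1-  111--
Unchecked terms (primes): -1-10, 0--10, 001-0, 1-011, 11--1, 11-1-, 111--
Minterm coverage:
  m2 ⊆ 0--10 [E]
  m6 ⊆ 0--10,001-0
  m10 ⊆ -1-10,0--10
  m14 ⊆ -1-10,0--10
  m26 ⊆ -1-10,11-1-
  m27 ⊆ 1-011,11--1,11-1-
  m28 ⊆ 111-- [E]
  m29 ⊆ 11--1,111--
  m30 ⊆ -1-10,11-1-,111--
  m31 ⊆ 11--1,11-1-,111--
E = {0--10, 111--}
Petrick residual → 11-1-
Cover = a'de' + abd + abc  |cover|=3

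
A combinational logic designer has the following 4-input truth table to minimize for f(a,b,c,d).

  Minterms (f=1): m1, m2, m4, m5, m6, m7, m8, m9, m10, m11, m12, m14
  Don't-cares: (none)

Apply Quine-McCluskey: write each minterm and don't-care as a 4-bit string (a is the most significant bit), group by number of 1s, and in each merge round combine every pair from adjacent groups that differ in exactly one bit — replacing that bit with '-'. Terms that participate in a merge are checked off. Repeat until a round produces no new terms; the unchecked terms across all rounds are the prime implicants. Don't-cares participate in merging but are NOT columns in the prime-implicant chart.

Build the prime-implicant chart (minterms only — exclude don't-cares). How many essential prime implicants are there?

3

Round 0: 0001✓ 0010✓ 0100✓ 0101✓ 0110✓ 0111✓ 1000✓ 1001✓ 1010✓ 1011✓ 1100✓ 1110✓
Round 1: -001 -010✓ -100✓ -110✓ 0-01 0-10✓ 01-0✓ 01-1✓ 010-✓ 011-✓ 1-00✓ 1-10✓ 10-0✓ 10-1✓ 100-✓ 101-✓ 11-0✓
Round 2: --10 -1-0 01-- 1--0 10--
PIs = {--10, -001, -1-0, 0-01, 01--, 1--0, 10--}
Coverage chart:
  m1: -001,0-01
  m2: --10 ←essential
  m4: -1-0,01--
  m5: 0-01,01--
  m6: --10,-1-0,01--
  m7: 01-- ←essential
  m8: 1--0,10--
  m9: -001,10--
  m10: --10,1--0,10--
  m11: 10-- ←essential
  m12: -1-0,1--0
  m14: --10,-1-0,1--0
Essential: --10, 01--, 10--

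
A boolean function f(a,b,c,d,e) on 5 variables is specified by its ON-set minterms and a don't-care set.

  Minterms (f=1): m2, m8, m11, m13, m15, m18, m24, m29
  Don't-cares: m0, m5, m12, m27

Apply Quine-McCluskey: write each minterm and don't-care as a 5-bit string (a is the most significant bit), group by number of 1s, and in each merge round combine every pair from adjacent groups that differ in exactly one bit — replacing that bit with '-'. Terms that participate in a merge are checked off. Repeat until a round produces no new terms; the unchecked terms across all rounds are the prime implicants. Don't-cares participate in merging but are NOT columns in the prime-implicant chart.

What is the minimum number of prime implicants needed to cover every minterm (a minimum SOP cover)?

[col 0] 00000*, 00010*, 00101*, 01000*, 01011*, 01100*, 01101*, 01111*, 10010*, 11000*, 11011*, 11101*
[col 1] -0010, -1000, -1011, -1101, 0-000, 0-101, 000-0, 01-00, 01-11, 011-1, 0110-
Prime implicants: -0010, -1000, -1011, -1101, 0-000, 0-101, 000-0, 01-00, 01-11, 011-1, 0110-
PI chart (minterm → PIs covering it):
  2 | -0010,000-0
  8 | -1000,0-000,01-00
  11 | -1011,01-11
  13 | -1101,0-101,011-1,0110-
  15 | 01-11,011-1
  18 | -0010  (sole → essential)
  24 | -1000  (sole → essential)
  29 | -1101  (sole → essential)
Essential prime implicants: -0010, -1000, -1101
Petrick residual → 01-11
Minimum SOP uses 4 PIs: b'c'de' + bc'd'e' + bcd'e + a'bde

4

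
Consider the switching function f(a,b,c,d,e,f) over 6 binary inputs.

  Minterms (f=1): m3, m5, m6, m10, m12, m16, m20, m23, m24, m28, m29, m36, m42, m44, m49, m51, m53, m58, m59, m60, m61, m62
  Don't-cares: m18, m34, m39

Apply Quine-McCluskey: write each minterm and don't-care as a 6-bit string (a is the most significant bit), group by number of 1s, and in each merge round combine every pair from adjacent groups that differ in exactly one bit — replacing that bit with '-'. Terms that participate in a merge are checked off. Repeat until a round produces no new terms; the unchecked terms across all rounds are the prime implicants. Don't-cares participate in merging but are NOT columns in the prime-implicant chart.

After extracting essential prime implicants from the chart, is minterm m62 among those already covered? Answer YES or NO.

[col 0] 000011, 000101, 000110, 001010*, 001100*, 010000*, 010010*, 010100*, 010111, 011000*, 011100*, 011101*, 100010*, 100100*, 100111, 101010*, 101100*, 110001*, 110011*, 110101*, 111010*, 111011*, 111100*, 111101*, 111110*
[col 1] -01010, -01100*, -11100*, -11101*, 0-1100*, 01-000*, 01-100*, 010-00*, 0100-0, 011-00*, 01110-*, 1-1010, 1-1100*, 10-010, 10-100, 11-011, 11-101, 110-01, 1100-1, 111-10, 11101-, 1111-0, 11110-*
[col 2] --1100, -1110-, 01--00
Prime implicants: --1100, -01010, -1110-, 000011, 000101, 000110, 01--00, 0100-0, 010111, 1-1010, 10-010, 10-100, 100111, 11-011, 11-101, 110-01, 1100-1, 111-10, 11101-, 1111-0
PI chart (minterm → PIs covering it):
  3 | 000011  (sole → essential)
  5 | 000101  (sole → essential)
  6 | 000110  (sole → essential)
  10 | -01010  (sole → essential)
  12 | --1100  (sole → essential)
  16 | 01--00,0100-0
  20 | 01--00  (sole → essential)
  23 | 010111  (sole → essential)
  24 | 01--00  (sole → essential)
  28 | --1100,-1110-,01--00
  29 | -1110-  (sole → essential)
  36 | 10-100  (sole → essential)
  42 | -01010,1-1010,10-010
  44 | --1100,10-100
  49 | 110-01,1100-1
  51 | 11-011,1100-1
  53 | 11-101,110-01
  58 | 1-1010,111-10,11101-
  59 | 11-011,11101-
  60 | --1100,-1110-,1111-0
  61 | -1110-,11-101
  62 | 111-10,1111-0
Essential prime implicants: --1100, -01010, -1110-, 000011, 000101, 000110, 01--00, 010111, 10-100

NO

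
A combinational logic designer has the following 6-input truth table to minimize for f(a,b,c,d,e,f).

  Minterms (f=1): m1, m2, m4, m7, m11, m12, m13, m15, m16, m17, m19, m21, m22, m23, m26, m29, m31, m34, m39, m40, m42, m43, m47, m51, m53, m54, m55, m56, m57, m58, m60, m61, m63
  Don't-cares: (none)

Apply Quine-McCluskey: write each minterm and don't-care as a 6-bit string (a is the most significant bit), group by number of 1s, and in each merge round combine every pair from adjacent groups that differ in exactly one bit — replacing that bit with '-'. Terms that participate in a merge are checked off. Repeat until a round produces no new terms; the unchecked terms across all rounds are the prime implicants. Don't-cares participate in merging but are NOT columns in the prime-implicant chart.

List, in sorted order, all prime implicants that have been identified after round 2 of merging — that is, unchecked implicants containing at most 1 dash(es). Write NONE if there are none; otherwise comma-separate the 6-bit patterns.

-00010, -11010, 0-0001, 00-100, 00110-, 01000-, 10-010, 10101-

size-2^0 implicants → 000001(✓)  000010(✓)  000100(✓)  000111(✓)  001011(✓)  001100(✓)  001101(✓)  001111(✓)  010000(✓)  010001(✓)  010011(✓)  010101(✓)  010110(✓)  010111(✓)  011010(✓)  011101(✓)  011111(✓)  100010(✓)  100111(✓)  101000(✓)  101010(✓)  101011(✓)  101111(✓)  110011(✓)  110101(✓)  110110(✓)  110111(✓)  111000(✓)  111001(✓)  111010(✓)  111100(✓)  111101(✓)  111111(✓)
size-2^1 implicants → -00010  -00111(✓)  -01011(✓)  -01111(✓)  -10011(✓)  -10101(✓)  -10110(✓)  -10111(✓)  -11010  -11101(✓)  -11111(✓)  0-0001  0-0111(✓)  0-1101(✓)  0-1111(✓)  00-100  00-111(✓)  001-11(✓)  0011-1(✓)  00110-  01-101(✓)  01-111(✓)  010-01(✓)  010-11(✓)  0100-1(✓)  01000-  0101-1(✓)  01011-(✓)  0111-1(✓)  1-0111(✓)  1-1000(✓)  1-1010(✓)  1-1111(✓)  10-010  10-111(✓)  101-11(✓)  1010-0(✓)  10101-  11-101(✓)  11-111(✓)  110-11(✓)  1101-1(✓)  11011-(✓)  111-00(✓)  111-01(✓)  1110-0(✓)  11100-(✓)  1111-1(✓)  11110-(✓)
size-2^2 implicants → --0111(✓)  --1111(✓)  -0-111(✓)  -01-11  -1-101(✓)  -1-111(✓)  -10-11  -101-1(✓)  -1011-  -111-1(✓)  0--111(✓)  0-11-1  01-1-1(✓)  010--1  1--111(✓)  1-10-0  11-1-1(✓)  111-0-
size-2^3 implicants → ---111  -1-1-1
Unchecked terms (primes): ---111, -00010, -01-11, -1-1-1, -10-11, -1011-, -11010, 0-0001, 0-11-1, 00-100, 00110-, 010--1, 01000-, 1-10-0, 10-010, 10101-, 111-0-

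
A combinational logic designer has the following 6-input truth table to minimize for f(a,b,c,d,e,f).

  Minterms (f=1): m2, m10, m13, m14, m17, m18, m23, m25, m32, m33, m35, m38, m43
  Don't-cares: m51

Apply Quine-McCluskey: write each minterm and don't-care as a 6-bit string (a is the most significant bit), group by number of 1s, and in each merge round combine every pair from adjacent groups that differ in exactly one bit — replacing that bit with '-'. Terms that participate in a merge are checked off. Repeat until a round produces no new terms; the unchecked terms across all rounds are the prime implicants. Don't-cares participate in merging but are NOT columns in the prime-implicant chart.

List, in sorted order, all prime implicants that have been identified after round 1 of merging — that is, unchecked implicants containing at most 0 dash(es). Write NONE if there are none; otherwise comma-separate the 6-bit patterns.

Round 0: 000010✓ 001010✓ 001101 001110✓ 010001✓ 010010✓ 010111 011001✓ 100000✓ 100001✓ 100011✓ 100110 101011✓ 110011✓
Round 1: 0-0010 00-010 001-10 01-001 1-0011 10-011 1000-1 10000-
PIs = {0-0010, 00-010, 001-10, 001101, 01-001, 010111, 1-0011, 10-011, 1000-1, 10000-, 100110}

001101, 010111, 100110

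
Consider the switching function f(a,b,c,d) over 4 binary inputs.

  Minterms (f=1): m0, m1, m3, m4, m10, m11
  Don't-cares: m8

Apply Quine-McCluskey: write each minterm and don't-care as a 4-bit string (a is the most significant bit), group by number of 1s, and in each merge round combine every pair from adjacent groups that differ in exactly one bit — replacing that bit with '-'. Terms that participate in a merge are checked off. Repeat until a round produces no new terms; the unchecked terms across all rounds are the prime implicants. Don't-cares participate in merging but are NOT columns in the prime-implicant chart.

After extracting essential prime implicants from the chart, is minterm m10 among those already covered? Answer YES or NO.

[col 0] 0000*, 0001*, 0011*, 0100*, 1000*, 1010*, 1011*
[col 1] -000, -011, 0-00, 00-1, 000-, 10-0, 101-
Prime implicants: -000, -011, 0-00, 00-1, 000-, 10-0, 101-
PI chart (minterm → PIs covering it):
  0 | -000,0-00,000-
  1 | 00-1,000-
  3 | -011,00-1
  4 | 0-00  (sole → essential)
  10 | 10-0,101-
  11 | -011,101-
Essential prime implicants: 0-00

NO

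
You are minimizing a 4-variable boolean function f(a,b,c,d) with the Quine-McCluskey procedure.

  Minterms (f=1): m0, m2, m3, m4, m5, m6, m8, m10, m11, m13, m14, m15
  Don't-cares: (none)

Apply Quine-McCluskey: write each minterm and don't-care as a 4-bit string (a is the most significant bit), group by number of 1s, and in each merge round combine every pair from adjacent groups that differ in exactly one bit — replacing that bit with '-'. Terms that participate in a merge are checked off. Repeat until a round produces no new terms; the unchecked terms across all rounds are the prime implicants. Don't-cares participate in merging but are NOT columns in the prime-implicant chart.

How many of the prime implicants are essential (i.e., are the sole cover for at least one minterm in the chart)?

size-2^0 implicants → 0000(✓)  0010(✓)  0011(✓)  0100(✓)  0101(✓)  0110(✓)  1000(✓)  1010(✓)  1011(✓)  1101(✓)  1110(✓)  1111(✓)
size-2^1 implicants → -000(✓)  -010(✓)  -011(✓)  -101  -110(✓)  0-00(✓)  0-10(✓)  00-0(✓)  001-(✓)  01-0(✓)  010-  1-10(✓)  1-11(✓)  10-0(✓)  101-(✓)  11-1  111-(✓)
size-2^2 implicants → --10  -0-0  -01-  0--0  1-1-
Unchecked terms (primes): --10, -0-0, -01-, -101, 0--0, 010-, 1-1-, 11-1
Minterm coverage:
  m0 ⊆ -0-0,0--0
  m2 ⊆ --10,-0-0,-01-,0--0
  m3 ⊆ -01- [E]
  m4 ⊆ 0--0,010-
  m5 ⊆ -101,010-
  m6 ⊆ --10,0--0
  m8 ⊆ -0-0 [E]
  m10 ⊆ --10,-0-0,-01-,1-1-
  m11 ⊆ -01-,1-1-
  m13 ⊆ -101,11-1
  m14 ⊆ --10,1-1-
  m15 ⊆ 1-1-,11-1
E = {-0-0, -01-}

2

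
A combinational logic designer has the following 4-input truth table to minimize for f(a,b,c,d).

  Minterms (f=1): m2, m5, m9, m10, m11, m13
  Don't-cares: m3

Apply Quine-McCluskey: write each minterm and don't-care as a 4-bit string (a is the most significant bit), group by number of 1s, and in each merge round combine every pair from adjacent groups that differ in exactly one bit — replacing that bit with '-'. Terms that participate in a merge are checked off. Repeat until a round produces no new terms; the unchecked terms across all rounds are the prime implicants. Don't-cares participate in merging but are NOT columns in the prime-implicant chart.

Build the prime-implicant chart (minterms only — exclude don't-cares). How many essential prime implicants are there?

2

Round 0: 0010✓ 0011✓ 0101✓ 1001✓ 1010✓ 1011✓ 1101✓
Round 1: -010✓ -011✓ -101 001-✓ 1-01 10-1 101-✓
Round 2: -01-
PIs = {-01-, -101, 1-01, 10-1}
Coverage chart:
  m2: -01- ←essential
  m5: -101 ←essential
  m9: 1-01,10-1
  m10: -01- ←essential
  m11: -01-,10-1
  m13: -101,1-01
Essential: -01-, -101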